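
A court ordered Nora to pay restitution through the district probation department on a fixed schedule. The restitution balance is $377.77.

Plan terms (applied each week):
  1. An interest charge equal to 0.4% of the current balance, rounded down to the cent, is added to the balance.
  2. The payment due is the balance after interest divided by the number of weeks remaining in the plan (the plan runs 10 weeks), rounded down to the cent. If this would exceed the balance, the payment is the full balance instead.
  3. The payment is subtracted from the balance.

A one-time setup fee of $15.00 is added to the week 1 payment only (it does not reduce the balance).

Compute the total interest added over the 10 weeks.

$8.37

# | Opening | Interest | Payment | Fee | End bal
1 | $377.77 | $1.51 | $37.92 | $15.00 | $341.36
2 | $341.36 | $1.36 | $38.08 | — | $304.64
3 | $304.64 | $1.21 | $38.23 | — | $267.62
4 | $267.62 | $1.07 | $38.38 | — | $230.31
5 | $230.31 | $0.92 | $38.53 | — | $192.70
6 | $192.70 | $0.77 | $38.69 | — | $154.78
7 | $154.78 | $0.61 | $38.84 | — | $116.55
8 | $116.55 | $0.46 | $39.00 | — | $78.01
9 | $78.01 | $0.31 | $39.16 | — | $39.16
10 | $39.16 | $0.15 | $39.31 | — | $0.00
Total interest: $1.51 + $1.36 + $1.21 + $1.07 + $0.92 + $0.77 + $0.61 + $0.46 + $0.31 + $0.15 = $8.37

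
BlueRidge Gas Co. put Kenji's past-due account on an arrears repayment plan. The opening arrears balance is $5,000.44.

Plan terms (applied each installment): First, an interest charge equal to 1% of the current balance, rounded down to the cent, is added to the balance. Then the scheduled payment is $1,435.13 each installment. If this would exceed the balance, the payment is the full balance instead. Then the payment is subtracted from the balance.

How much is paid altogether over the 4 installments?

# | Opening | Interest | Payment | End bal
1 | $5,000.44 | $50.00 | $1,435.13 | $3,615.31
2 | $3,615.31 | $36.15 | $1,435.13 | $2,216.33
3 | $2,216.33 | $22.16 | $1,435.13 | $803.36
4 | $803.36 | $8.03 | $811.39 | $0.00
Total paid: $5,116.78

$5,116.78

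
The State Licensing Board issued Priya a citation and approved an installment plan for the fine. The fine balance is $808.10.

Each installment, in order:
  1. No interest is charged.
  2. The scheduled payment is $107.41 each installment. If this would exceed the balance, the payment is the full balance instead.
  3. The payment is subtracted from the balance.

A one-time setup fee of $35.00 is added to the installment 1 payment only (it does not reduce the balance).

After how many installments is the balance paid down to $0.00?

# | Opening | Payment | Fee | End bal
1 | $808.10 | $107.41 | $35.00 | $700.69
2 | $700.69 | $107.41 | — | $593.28
3 | $593.28 | $107.41 | — | $485.87
4 | $485.87 | $107.41 | — | $378.46
5 | $378.46 | $107.41 | — | $271.05
6 | $271.05 | $107.41 | — | $163.64
7 | $163.64 | $107.41 | — | $56.23
8 | $56.23 | $56.23 | — | $0.00
Balance reaches $0.00 in installment 8.

8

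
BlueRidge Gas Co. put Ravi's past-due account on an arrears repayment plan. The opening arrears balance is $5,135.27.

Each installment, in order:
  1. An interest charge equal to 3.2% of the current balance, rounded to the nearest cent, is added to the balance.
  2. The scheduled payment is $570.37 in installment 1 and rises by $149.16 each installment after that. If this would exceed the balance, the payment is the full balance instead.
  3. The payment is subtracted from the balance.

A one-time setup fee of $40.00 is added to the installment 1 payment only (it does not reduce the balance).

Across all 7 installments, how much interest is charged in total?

Installment 1: opening $5,135.27; interest $164.33 → $5,299.60; payment $570.37 (+ $40.00 fee); balance $4,729.23
Installment 2: opening $4,729.23; interest $151.34 → $4,880.57; payment $719.53; balance $4,161.04
Installment 3: opening $4,161.04; interest $133.15 → $4,294.19; payment $868.69; balance $3,425.50
Installment 4: opening $3,425.50; interest $109.62 → $3,535.12; payment $1,017.85; balance $2,517.27
Installment 5: opening $2,517.27; interest $80.55 → $2,597.82; payment $1,167.01; balance $1,430.81
Installment 6: opening $1,430.81; interest $45.79 → $1,476.60; payment $1,316.17; balance $160.43
Installment 7: opening $160.43; interest $5.13 → $165.56; payment $165.56; balance $0.00
Total interest: $164.33 + $151.34 + $133.15 + $109.62 + $80.55 + $45.79 + $5.13 = $689.91

$689.91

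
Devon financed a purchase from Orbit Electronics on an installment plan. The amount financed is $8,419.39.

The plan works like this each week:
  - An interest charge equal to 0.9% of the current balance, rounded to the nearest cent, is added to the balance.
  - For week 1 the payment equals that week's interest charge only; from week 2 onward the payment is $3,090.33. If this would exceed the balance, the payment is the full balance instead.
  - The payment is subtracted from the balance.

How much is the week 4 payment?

$2,384.41

Week 1: opening $8,419.39; interest $75.77 → $8,495.16; payment $75.77; balance $8,419.39
Week 2: opening $8,419.39; interest $75.77 → $8,495.16; payment $3,090.33; balance $5,404.83
Week 3: opening $5,404.83; interest $48.64 → $5,453.47; payment $3,090.33; balance $2,363.14
Week 4: opening $2,363.14; interest $21.27 → $2,384.41; payment $2,384.41; balance $0.00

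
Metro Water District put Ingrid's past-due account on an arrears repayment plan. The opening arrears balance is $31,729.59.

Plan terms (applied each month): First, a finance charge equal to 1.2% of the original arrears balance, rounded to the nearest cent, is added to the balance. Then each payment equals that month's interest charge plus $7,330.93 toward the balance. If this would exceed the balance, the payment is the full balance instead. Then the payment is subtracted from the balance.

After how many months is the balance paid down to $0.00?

Month 1: $31,729.59 +$380.76 interest = $32,110.35; pay $7,711.69 → $24,398.66
Month 2: $24,398.66 +$380.76 interest = $24,779.42; pay $7,711.69 → $17,067.73
Month 3: $17,067.73 +$380.76 interest = $17,448.49; pay $7,711.69 → $9,736.80
Month 4: $9,736.80 +$380.76 interest = $10,117.56; pay $7,711.69 → $2,405.87
Month 5: $2,405.87 +$380.76 interest = $2,786.63; pay $2,786.63 → $0.00
Balance reaches $0.00 in month 5.

5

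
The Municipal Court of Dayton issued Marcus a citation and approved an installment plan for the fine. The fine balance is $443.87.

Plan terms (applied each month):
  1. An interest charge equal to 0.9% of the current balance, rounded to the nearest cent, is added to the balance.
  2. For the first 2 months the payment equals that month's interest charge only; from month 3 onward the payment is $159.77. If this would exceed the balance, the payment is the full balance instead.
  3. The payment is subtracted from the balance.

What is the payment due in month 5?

Month 1: $443.87 +$3.99 interest = $447.86; pay $3.99 → $443.87
Month 2: $443.87 +$3.99 interest = $447.86; pay $3.99 → $443.87
Month 3: $443.87 +$3.99 interest = $447.86; pay $159.77 → $288.09
Month 4: $288.09 +$2.59 interest = $290.68; pay $159.77 → $130.91
Month 5: $130.91 +$1.18 interest = $132.09; pay $132.09 → $0.00

$132.09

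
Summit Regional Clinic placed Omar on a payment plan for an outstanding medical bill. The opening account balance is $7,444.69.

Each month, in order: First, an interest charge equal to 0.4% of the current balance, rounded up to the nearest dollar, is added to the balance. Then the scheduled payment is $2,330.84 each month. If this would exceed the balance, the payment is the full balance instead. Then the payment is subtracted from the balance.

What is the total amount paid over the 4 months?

$7,510.69

Month 1: opening $7,444.69; interest $30.00 → $7,474.69; payment $2,330.84; balance $5,143.85
Month 2: opening $5,143.85; interest $21.00 → $5,164.85; payment $2,330.84; balance $2,834.01
Month 3: opening $2,834.01; interest $12.00 → $2,846.01; payment $2,330.84; balance $515.17
Month 4: opening $515.17; interest $3.00 → $518.17; payment $518.17; balance $0.00
Total paid: $7,510.69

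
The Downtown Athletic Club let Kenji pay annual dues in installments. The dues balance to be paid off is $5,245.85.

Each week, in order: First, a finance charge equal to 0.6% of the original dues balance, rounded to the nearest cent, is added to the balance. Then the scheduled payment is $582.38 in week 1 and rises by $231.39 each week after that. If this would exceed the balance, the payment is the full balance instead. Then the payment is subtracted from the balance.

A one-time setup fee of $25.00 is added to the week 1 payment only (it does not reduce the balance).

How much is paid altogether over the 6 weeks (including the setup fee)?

# | Opening | Interest | Payment | Fee | End bal
1 | $5,245.85 | $31.48 | $582.38 | $25.00 | $4,694.95
2 | $4,694.95 | $31.48 | $813.77 | — | $3,912.66
3 | $3,912.66 | $31.48 | $1,045.16 | — | $2,898.98
4 | $2,898.98 | $31.48 | $1,276.55 | — | $1,653.91
5 | $1,653.91 | $31.48 | $1,507.94 | — | $177.45
6 | $177.45 | $31.48 | $208.93 | — | $0.00
Total paid: $5,459.73

$5,459.73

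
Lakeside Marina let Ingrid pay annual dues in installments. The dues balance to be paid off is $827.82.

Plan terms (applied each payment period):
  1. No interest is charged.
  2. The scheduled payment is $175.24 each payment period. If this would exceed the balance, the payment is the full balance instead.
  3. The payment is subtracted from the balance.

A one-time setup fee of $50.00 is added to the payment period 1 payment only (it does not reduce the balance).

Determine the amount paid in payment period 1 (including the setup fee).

# | Opening | Payment | Fee | End bal
1 | $827.82 | $175.24 | $50.00 | $652.58

$225.24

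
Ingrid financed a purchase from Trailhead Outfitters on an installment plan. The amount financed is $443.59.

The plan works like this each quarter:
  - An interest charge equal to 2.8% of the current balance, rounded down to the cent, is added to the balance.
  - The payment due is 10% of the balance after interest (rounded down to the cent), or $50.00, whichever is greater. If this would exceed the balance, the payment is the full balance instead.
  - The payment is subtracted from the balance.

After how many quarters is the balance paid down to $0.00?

11

Quarter 1: $443.59 +$12.42 interest = $456.01; pay $50.00 → $406.01
Quarter 2: $406.01 +$11.36 interest = $417.37; pay $50.00 → $367.37
Quarter 3: $367.37 +$10.28 interest = $377.65; pay $50.00 → $327.65
Quarter 4: $327.65 +$9.17 interest = $336.82; pay $50.00 → $286.82
Quarter 5: $286.82 +$8.03 interest = $294.85; pay $50.00 → $244.85
Quarter 6: $244.85 +$6.85 interest = $251.70; pay $50.00 → $201.70
Quarter 7: $201.70 +$5.64 interest = $207.34; pay $50.00 → $157.34
Quarter 8: $157.34 +$4.40 interest = $161.74; pay $50.00 → $111.74
Quarter 9: $111.74 +$3.12 interest = $114.86; pay $50.00 → $64.86
Quarter 10: $64.86 +$1.81 interest = $66.67; pay $50.00 → $16.67
Quarter 11: $16.67 +$0.46 interest = $17.13; pay $17.13 → $0.00
Balance reaches $0.00 in quarter 11.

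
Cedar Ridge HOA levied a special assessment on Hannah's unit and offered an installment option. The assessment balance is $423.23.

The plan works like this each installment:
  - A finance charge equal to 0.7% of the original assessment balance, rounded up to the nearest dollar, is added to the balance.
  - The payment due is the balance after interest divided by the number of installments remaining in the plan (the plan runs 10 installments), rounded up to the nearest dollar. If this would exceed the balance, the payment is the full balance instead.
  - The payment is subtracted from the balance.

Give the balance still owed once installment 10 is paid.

$0.00

Installment 1: opening $423.23; interest $3.00 → $426.23; payment $43.00; balance $383.23
Installment 2: opening $383.23; interest $3.00 → $386.23; payment $43.00; balance $343.23
Installment 3: opening $343.23; interest $3.00 → $346.23; payment $44.00; balance $302.23
Installment 4: opening $302.23; interest $3.00 → $305.23; payment $44.00; balance $261.23
Installment 5: opening $261.23; interest $3.00 → $264.23; payment $45.00; balance $219.23
Installment 6: opening $219.23; interest $3.00 → $222.23; payment $45.00; balance $177.23
Installment 7: opening $177.23; interest $3.00 → $180.23; payment $46.00; balance $134.23
Installment 8: opening $134.23; interest $3.00 → $137.23; payment $46.00; balance $91.23
Installment 9: opening $91.23; interest $3.00 → $94.23; payment $48.00; balance $46.23
Installment 10: opening $46.23; interest $3.00 → $49.23; payment $49.23; balance $0.00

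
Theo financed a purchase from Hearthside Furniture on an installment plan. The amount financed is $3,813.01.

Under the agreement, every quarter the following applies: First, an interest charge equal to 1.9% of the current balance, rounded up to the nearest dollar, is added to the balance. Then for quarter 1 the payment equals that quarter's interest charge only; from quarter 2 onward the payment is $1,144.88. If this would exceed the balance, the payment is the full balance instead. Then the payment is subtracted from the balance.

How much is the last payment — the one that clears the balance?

$547.37

Quarter 1: $3,813.01 +$73.00 interest = $3,886.01; pay $73.00 → $3,813.01
Quarter 2: $3,813.01 +$73.00 interest = $3,886.01; pay $1,144.88 → $2,741.13
Quarter 3: $2,741.13 +$53.00 interest = $2,794.13; pay $1,144.88 → $1,649.25
Quarter 4: $1,649.25 +$32.00 interest = $1,681.25; pay $1,144.88 → $536.37
Quarter 5: $536.37 +$11.00 interest = $547.37; pay $547.37 → $0.00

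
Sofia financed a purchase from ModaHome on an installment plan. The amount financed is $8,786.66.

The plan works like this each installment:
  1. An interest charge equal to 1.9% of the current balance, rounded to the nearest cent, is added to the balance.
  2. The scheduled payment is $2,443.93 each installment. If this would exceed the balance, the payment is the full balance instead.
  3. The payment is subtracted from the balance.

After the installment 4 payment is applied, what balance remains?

$0.00

Installment 1: opening $8,786.66; interest $166.95 → $8,953.61; payment $2,443.93; balance $6,509.68
Installment 2: opening $6,509.68; interest $123.68 → $6,633.36; payment $2,443.93; balance $4,189.43
Installment 3: opening $4,189.43; interest $79.60 → $4,269.03; payment $2,443.93; balance $1,825.10
Installment 4: opening $1,825.10; interest $34.68 → $1,859.78; payment $1,859.78; balance $0.00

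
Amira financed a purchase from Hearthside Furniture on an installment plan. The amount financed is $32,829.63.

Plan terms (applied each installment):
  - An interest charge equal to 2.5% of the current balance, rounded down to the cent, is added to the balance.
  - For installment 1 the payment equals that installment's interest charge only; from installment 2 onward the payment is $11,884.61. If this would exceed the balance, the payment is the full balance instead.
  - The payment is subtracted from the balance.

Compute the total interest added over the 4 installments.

$2,446.25

# | Opening | Interest | Payment | End bal
1 | $32,829.63 | $820.74 | $820.74 | $32,829.63
2 | $32,829.63 | $820.74 | $11,884.61 | $21,765.76
3 | $21,765.76 | $544.14 | $11,884.61 | $10,425.29
4 | $10,425.29 | $260.63 | $10,685.92 | $0.00
Total interest: $820.74 + $820.74 + $544.14 + $260.63 = $2,446.25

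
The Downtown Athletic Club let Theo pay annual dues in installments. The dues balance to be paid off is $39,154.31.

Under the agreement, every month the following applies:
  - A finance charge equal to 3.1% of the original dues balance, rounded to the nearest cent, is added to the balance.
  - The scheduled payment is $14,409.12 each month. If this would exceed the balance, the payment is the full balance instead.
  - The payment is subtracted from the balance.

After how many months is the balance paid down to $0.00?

3

# | Opening | Interest | Payment | End bal
1 | $39,154.31 | $1,213.78 | $14,409.12 | $25,958.97
2 | $25,958.97 | $1,213.78 | $14,409.12 | $12,763.63
3 | $12,763.63 | $1,213.78 | $13,977.41 | $0.00
Balance reaches $0.00 in month 3.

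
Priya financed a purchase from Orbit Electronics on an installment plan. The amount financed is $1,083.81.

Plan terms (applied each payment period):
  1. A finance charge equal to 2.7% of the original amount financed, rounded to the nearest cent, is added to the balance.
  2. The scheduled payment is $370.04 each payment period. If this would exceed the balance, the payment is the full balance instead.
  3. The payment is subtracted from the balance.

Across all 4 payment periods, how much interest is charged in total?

# | Opening | Interest | Payment | End bal
1 | $1,083.81 | $29.26 | $370.04 | $743.03
2 | $743.03 | $29.26 | $370.04 | $402.25
3 | $402.25 | $29.26 | $370.04 | $61.47
4 | $61.47 | $29.26 | $90.73 | $0.00
Total interest: $29.26 + $29.26 + $29.26 + $29.26 = $117.04

$117.04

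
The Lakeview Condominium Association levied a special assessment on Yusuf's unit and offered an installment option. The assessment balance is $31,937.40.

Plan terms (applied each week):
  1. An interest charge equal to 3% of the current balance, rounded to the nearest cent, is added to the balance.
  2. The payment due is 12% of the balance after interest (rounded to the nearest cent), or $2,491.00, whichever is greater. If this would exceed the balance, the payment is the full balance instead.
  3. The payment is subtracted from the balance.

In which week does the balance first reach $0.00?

# | Opening | Interest | Payment | End bal
1 | $31,937.40 | $958.12 | $3,947.46 | $28,948.06
2 | $28,948.06 | $868.44 | $3,577.98 | $26,238.52
3 | $26,238.52 | $787.16 | $3,243.08 | $23,782.60
4 | $23,782.60 | $713.48 | $2,939.53 | $21,556.55
5 | $21,556.55 | $646.70 | $2,664.39 | $19,538.86
6 | $19,538.86 | $586.17 | $2,491.00 | $17,634.03
7 | $17,634.03 | $529.02 | $2,491.00 | $15,672.05
8 | $15,672.05 | $470.16 | $2,491.00 | $13,651.21
9 | $13,651.21 | $409.54 | $2,491.00 | $11,569.75
10 | $11,569.75 | $347.09 | $2,491.00 | $9,425.84
11 | $9,425.84 | $282.78 | $2,491.00 | $7,217.62
12 | $7,217.62 | $216.53 | $2,491.00 | $4,943.15
13 | $4,943.15 | $148.29 | $2,491.00 | $2,600.44
14 | $2,600.44 | $78.01 | $2,491.00 | $187.45
15 | $187.45 | $5.62 | $193.07 | $0.00
Balance reaches $0.00 in week 15.

15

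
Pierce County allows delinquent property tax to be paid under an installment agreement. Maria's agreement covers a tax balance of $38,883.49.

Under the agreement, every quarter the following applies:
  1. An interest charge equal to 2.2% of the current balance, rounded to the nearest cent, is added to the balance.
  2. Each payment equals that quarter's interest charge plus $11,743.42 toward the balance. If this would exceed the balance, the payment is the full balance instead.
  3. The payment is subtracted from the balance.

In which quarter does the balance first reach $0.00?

Quarter 1: $38,883.49 +$855.44 interest = $39,738.93; pay $12,598.86 → $27,140.07
Quarter 2: $27,140.07 +$597.08 interest = $27,737.15; pay $12,340.50 → $15,396.65
Quarter 3: $15,396.65 +$338.73 interest = $15,735.38; pay $12,082.15 → $3,653.23
Quarter 4: $3,653.23 +$80.37 interest = $3,733.60; pay $3,733.60 → $0.00
Balance reaches $0.00 in quarter 4.

4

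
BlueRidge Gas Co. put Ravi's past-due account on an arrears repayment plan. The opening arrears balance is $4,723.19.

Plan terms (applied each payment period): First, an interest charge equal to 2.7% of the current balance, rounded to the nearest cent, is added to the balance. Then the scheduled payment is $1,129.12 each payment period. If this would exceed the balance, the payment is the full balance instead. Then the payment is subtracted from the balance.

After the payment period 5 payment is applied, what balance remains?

$0.00

Payment period 1: opening $4,723.19; interest $127.53 → $4,850.72; payment $1,129.12; balance $3,721.60
Payment period 2: opening $3,721.60; interest $100.48 → $3,822.08; payment $1,129.12; balance $2,692.96
Payment period 3: opening $2,692.96; interest $72.71 → $2,765.67; payment $1,129.12; balance $1,636.55
Payment period 4: opening $1,636.55; interest $44.19 → $1,680.74; payment $1,129.12; balance $551.62
Payment period 5: opening $551.62; interest $14.89 → $566.51; payment $566.51; balance $0.00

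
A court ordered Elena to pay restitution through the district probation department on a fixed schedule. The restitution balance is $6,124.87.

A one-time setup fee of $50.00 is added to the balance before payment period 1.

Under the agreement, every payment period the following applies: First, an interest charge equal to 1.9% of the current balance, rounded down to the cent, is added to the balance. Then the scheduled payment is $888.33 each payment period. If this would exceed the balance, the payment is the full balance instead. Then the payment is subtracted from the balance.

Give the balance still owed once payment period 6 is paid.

$1,323.41

Payment period 1: opening $6,174.87; interest $117.32 → $6,292.19; payment $888.33; balance $5,403.86
Payment period 2: opening $5,403.86; interest $102.67 → $5,506.53; payment $888.33; balance $4,618.20
Payment period 3: opening $4,618.20; interest $87.74 → $4,705.94; payment $888.33; balance $3,817.61
Payment period 4: opening $3,817.61; interest $72.53 → $3,890.14; payment $888.33; balance $3,001.81
Payment period 5: opening $3,001.81; interest $57.03 → $3,058.84; payment $888.33; balance $2,170.51
Payment period 6: opening $2,170.51; interest $41.23 → $2,211.74; payment $888.33; balance $1,323.41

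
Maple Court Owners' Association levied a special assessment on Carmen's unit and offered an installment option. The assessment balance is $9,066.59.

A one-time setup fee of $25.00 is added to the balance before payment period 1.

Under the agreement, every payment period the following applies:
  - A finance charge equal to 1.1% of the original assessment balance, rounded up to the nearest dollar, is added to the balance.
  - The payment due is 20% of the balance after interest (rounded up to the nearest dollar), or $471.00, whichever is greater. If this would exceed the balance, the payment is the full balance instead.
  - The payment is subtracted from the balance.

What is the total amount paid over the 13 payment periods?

$10,391.59

Payment period 1: opening $9,091.59; interest $100.00 → $9,191.59; payment $1,839.00; balance $7,352.59
Payment period 2: opening $7,352.59; interest $100.00 → $7,452.59; payment $1,491.00; balance $5,961.59
Payment period 3: opening $5,961.59; interest $100.00 → $6,061.59; payment $1,213.00; balance $4,848.59
Payment period 4: opening $4,848.59; interest $100.00 → $4,948.59; payment $990.00; balance $3,958.59
Payment period 5: opening $3,958.59; interest $100.00 → $4,058.59; payment $812.00; balance $3,246.59
Payment period 6: opening $3,246.59; interest $100.00 → $3,346.59; payment $670.00; balance $2,676.59
Payment period 7: opening $2,676.59; interest $100.00 → $2,776.59; payment $556.00; balance $2,220.59
Payment period 8: opening $2,220.59; interest $100.00 → $2,320.59; payment $471.00; balance $1,849.59
Payment period 9: opening $1,849.59; interest $100.00 → $1,949.59; payment $471.00; balance $1,478.59
Payment period 10: opening $1,478.59; interest $100.00 → $1,578.59; payment $471.00; balance $1,107.59
Payment period 11: opening $1,107.59; interest $100.00 → $1,207.59; payment $471.00; balance $736.59
Payment period 12: opening $736.59; interest $100.00 → $836.59; payment $471.00; balance $365.59
Payment period 13: opening $365.59; interest $100.00 → $465.59; payment $465.59; balance $0.00
Total paid: $10,391.59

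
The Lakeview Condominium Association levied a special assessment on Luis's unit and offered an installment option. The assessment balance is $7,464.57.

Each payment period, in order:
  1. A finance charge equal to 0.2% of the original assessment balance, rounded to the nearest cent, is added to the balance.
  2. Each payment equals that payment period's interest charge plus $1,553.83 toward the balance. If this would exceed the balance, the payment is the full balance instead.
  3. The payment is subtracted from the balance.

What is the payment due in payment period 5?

Payment period 1: opening $7,464.57; interest $14.93 → $7,479.50; payment $1,568.76; balance $5,910.74
Payment period 2: opening $5,910.74; interest $14.93 → $5,925.67; payment $1,568.76; balance $4,356.91
Payment period 3: opening $4,356.91; interest $14.93 → $4,371.84; payment $1,568.76; balance $2,803.08
Payment period 4: opening $2,803.08; interest $14.93 → $2,818.01; payment $1,568.76; balance $1,249.25
Payment period 5: opening $1,249.25; interest $14.93 → $1,264.18; payment $1,264.18; balance $0.00

$1,264.18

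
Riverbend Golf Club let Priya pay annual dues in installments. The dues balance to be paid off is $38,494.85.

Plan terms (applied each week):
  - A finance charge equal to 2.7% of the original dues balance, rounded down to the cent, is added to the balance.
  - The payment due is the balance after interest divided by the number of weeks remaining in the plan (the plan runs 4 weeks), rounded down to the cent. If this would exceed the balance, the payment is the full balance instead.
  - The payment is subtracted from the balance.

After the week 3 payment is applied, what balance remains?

$10,749.69

Week 1: opening $38,494.85; interest $1,039.36 → $39,534.21; payment $9,883.55; balance $29,650.66
Week 2: opening $29,650.66; interest $1,039.36 → $30,690.02; payment $10,230.00; balance $20,460.02
Week 3: opening $20,460.02; interest $1,039.36 → $21,499.38; payment $10,749.69; balance $10,749.69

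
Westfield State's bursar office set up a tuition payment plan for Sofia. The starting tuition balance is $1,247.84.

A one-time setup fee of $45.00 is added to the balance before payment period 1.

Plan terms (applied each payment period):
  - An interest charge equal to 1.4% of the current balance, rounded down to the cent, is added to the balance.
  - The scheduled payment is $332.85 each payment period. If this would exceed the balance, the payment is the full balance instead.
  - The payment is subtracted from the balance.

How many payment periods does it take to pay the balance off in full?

5

# | Opening | Interest | Payment | End bal
1 | $1,292.84 | $18.09 | $332.85 | $978.08
2 | $978.08 | $13.69 | $332.85 | $658.92
3 | $658.92 | $9.22 | $332.85 | $335.29
4 | $335.29 | $4.69 | $332.85 | $7.13
5 | $7.13 | $0.09 | $7.22 | $0.00
Balance reaches $0.00 in payment period 5.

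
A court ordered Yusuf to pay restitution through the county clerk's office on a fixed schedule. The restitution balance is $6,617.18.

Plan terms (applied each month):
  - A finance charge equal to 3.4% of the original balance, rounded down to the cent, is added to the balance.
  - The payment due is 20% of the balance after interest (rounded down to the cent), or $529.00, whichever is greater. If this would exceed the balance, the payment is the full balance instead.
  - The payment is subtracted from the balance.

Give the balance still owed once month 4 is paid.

Month 1: opening $6,617.18; interest $224.98 → $6,842.16; payment $1,368.43; balance $5,473.73
Month 2: opening $5,473.73; interest $224.98 → $5,698.71; payment $1,139.74; balance $4,558.97
Month 3: opening $4,558.97; interest $224.98 → $4,783.95; payment $956.79; balance $3,827.16
Month 4: opening $3,827.16; interest $224.98 → $4,052.14; payment $810.42; balance $3,241.72

$3,241.72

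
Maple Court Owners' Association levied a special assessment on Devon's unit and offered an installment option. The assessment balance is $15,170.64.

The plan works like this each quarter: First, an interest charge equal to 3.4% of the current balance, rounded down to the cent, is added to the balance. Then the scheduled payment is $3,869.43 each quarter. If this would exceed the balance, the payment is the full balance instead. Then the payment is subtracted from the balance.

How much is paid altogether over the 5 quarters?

$16,569.95

Quarter 1: opening $15,170.64; interest $515.80 → $15,686.44; payment $3,869.43; balance $11,817.01
Quarter 2: opening $11,817.01; interest $401.77 → $12,218.78; payment $3,869.43; balance $8,349.35
Quarter 3: opening $8,349.35; interest $283.87 → $8,633.22; payment $3,869.43; balance $4,763.79
Quarter 4: opening $4,763.79; interest $161.96 → $4,925.75; payment $3,869.43; balance $1,056.32
Quarter 5: opening $1,056.32; interest $35.91 → $1,092.23; payment $1,092.23; balance $0.00
Total paid: $16,569.95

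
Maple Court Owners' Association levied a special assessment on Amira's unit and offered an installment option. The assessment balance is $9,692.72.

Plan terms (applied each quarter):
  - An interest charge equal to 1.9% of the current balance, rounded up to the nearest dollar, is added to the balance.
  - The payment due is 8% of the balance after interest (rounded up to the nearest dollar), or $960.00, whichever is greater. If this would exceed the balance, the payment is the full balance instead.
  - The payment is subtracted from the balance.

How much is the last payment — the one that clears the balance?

$312.72

Quarter 1: opening $9,692.72; interest $185.00 → $9,877.72; payment $960.00; balance $8,917.72
Quarter 2: opening $8,917.72; interest $170.00 → $9,087.72; payment $960.00; balance $8,127.72
Quarter 3: opening $8,127.72; interest $155.00 → $8,282.72; payment $960.00; balance $7,322.72
Quarter 4: opening $7,322.72; interest $140.00 → $7,462.72; payment $960.00; balance $6,502.72
Quarter 5: opening $6,502.72; interest $124.00 → $6,626.72; payment $960.00; balance $5,666.72
Quarter 6: opening $5,666.72; interest $108.00 → $5,774.72; payment $960.00; balance $4,814.72
Quarter 7: opening $4,814.72; interest $92.00 → $4,906.72; payment $960.00; balance $3,946.72
Quarter 8: opening $3,946.72; interest $75.00 → $4,021.72; payment $960.00; balance $3,061.72
Quarter 9: opening $3,061.72; interest $59.00 → $3,120.72; payment $960.00; balance $2,160.72
Quarter 10: opening $2,160.72; interest $42.00 → $2,202.72; payment $960.00; balance $1,242.72
Quarter 11: opening $1,242.72; interest $24.00 → $1,266.72; payment $960.00; balance $306.72
Quarter 12: opening $306.72; interest $6.00 → $312.72; payment $312.72; balance $0.00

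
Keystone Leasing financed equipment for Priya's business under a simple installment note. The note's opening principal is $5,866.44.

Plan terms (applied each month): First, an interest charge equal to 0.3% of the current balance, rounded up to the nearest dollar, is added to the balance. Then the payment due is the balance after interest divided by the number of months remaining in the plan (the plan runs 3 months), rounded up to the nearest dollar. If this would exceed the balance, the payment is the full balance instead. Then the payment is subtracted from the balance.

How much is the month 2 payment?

$1,968.00

Month 1: opening $5,866.44; interest $18.00 → $5,884.44; payment $1,962.00; balance $3,922.44
Month 2: opening $3,922.44; interest $12.00 → $3,934.44; payment $1,968.00; balance $1,966.44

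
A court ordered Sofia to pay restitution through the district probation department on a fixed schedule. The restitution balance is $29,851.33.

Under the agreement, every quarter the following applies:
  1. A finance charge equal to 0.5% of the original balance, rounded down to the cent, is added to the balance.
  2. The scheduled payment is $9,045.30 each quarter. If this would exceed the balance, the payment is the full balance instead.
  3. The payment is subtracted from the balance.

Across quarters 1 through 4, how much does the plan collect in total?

Quarter 1: opening $29,851.33; interest $149.25 → $30,000.58; payment $9,045.30; balance $20,955.28
Quarter 2: opening $20,955.28; interest $149.25 → $21,104.53; payment $9,045.30; balance $12,059.23
Quarter 3: opening $12,059.23; interest $149.25 → $12,208.48; payment $9,045.30; balance $3,163.18
Quarter 4: opening $3,163.18; interest $149.25 → $3,312.43; payment $3,312.43; balance $0.00
Total paid: $30,448.33

$30,448.33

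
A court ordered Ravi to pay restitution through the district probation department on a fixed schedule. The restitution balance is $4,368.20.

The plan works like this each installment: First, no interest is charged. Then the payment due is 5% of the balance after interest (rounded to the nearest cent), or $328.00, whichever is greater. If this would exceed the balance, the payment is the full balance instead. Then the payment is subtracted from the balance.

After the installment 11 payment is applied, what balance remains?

Installment 1: opening $4,368.20; payment $328.00; balance $4,040.20
Installment 2: opening $4,040.20; payment $328.00; balance $3,712.20
Installment 3: opening $3,712.20; payment $328.00; balance $3,384.20
Installment 4: opening $3,384.20; payment $328.00; balance $3,056.20
Installment 5: opening $3,056.20; payment $328.00; balance $2,728.20
Installment 6: opening $2,728.20; payment $328.00; balance $2,400.20
Installment 7: opening $2,400.20; payment $328.00; balance $2,072.20
Installment 8: opening $2,072.20; payment $328.00; balance $1,744.20
Installment 9: opening $1,744.20; payment $328.00; balance $1,416.20
Installment 10: opening $1,416.20; payment $328.00; balance $1,088.20
Installment 11: opening $1,088.20; payment $328.00; balance $760.20

$760.20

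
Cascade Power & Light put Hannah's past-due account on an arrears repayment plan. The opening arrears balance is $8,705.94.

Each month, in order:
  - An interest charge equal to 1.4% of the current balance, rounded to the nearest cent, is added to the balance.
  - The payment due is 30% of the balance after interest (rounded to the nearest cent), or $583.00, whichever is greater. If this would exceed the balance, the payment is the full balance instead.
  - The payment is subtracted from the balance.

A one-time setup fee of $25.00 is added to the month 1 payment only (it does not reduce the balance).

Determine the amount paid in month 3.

Month 1: opening $8,705.94; interest $121.88 → $8,827.82; payment $2,648.35 (+ $25.00 fee); balance $6,179.47
Month 2: opening $6,179.47; interest $86.51 → $6,265.98; payment $1,879.79; balance $4,386.19
Month 3: opening $4,386.19; interest $61.41 → $4,447.60; payment $1,334.28; balance $3,113.32

$1,334.28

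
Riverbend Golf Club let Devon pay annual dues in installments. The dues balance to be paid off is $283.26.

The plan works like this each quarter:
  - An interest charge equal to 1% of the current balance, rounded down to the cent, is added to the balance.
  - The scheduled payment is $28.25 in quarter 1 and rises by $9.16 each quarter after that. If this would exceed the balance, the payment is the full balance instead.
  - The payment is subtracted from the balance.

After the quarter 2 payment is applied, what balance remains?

Quarter 1: opening $283.26; interest $2.83 → $286.09; payment $28.25; balance $257.84
Quarter 2: opening $257.84; interest $2.57 → $260.41; payment $37.41; balance $223.00

$223.00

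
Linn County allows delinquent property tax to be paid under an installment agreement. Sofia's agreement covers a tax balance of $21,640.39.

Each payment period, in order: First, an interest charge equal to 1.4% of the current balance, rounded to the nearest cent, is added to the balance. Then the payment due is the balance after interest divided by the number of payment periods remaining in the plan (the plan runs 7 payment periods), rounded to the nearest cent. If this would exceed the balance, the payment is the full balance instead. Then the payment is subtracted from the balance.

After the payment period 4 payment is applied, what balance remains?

Payment period 1: $21,640.39 +$302.97 interest = $21,943.36; pay $3,134.77 → $18,808.59
Payment period 2: $18,808.59 +$263.32 interest = $19,071.91; pay $3,178.65 → $15,893.26
Payment period 3: $15,893.26 +$222.51 interest = $16,115.77; pay $3,223.15 → $12,892.62
Payment period 4: $12,892.62 +$180.50 interest = $13,073.12; pay $3,268.28 → $9,804.84

$9,804.84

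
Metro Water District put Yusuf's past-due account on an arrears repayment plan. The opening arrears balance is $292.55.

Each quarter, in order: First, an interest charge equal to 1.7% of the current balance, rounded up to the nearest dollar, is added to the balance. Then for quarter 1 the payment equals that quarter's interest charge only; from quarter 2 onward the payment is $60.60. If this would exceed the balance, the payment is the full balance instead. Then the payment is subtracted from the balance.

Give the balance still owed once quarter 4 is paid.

# | Opening | Interest | Payment | End bal
1 | $292.55 | $5.00 | $5.00 | $292.55
2 | $292.55 | $5.00 | $60.60 | $236.95
3 | $236.95 | $5.00 | $60.60 | $181.35
4 | $181.35 | $4.00 | $60.60 | $124.75

$124.75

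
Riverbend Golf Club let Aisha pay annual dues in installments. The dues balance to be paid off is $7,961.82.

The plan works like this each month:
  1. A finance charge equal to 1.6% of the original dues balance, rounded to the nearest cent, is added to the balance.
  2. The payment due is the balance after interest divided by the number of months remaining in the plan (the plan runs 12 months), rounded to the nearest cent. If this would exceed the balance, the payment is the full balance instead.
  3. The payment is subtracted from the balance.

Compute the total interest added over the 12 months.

$1,528.68

# | Opening | Interest | Payment | End bal
1 | $7,961.82 | $127.39 | $674.10 | $7,415.11
2 | $7,415.11 | $127.39 | $685.68 | $6,856.82
3 | $6,856.82 | $127.39 | $698.42 | $6,285.79
4 | $6,285.79 | $127.39 | $712.58 | $5,700.60
5 | $5,700.60 | $127.39 | $728.50 | $5,099.49
6 | $5,099.49 | $127.39 | $746.70 | $4,480.18
7 | $4,480.18 | $127.39 | $767.93 | $3,839.64
8 | $3,839.64 | $127.39 | $793.41 | $3,173.62
9 | $3,173.62 | $127.39 | $825.25 | $2,475.76
10 | $2,475.76 | $127.39 | $867.72 | $1,735.43
11 | $1,735.43 | $127.39 | $931.41 | $931.41
12 | $931.41 | $127.39 | $1,058.80 | $0.00
Total interest: $127.39 + $127.39 + $127.39 + $127.39 + $127.39 + $127.39 + $127.39 + $127.39 + $127.39 + $127.39 + $127.39 + $127.39 = $1,528.68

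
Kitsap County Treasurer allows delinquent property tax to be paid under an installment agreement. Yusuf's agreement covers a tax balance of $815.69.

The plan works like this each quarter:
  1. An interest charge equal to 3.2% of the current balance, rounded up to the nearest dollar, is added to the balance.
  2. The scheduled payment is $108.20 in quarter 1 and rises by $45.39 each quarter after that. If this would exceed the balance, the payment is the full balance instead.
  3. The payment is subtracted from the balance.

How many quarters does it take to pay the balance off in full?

5

Quarter 1: $815.69 +$27.00 interest = $842.69; pay $108.20 → $734.49
Quarter 2: $734.49 +$24.00 interest = $758.49; pay $153.59 → $604.90
Quarter 3: $604.90 +$20.00 interest = $624.90; pay $198.98 → $425.92
Quarter 4: $425.92 +$14.00 interest = $439.92; pay $244.37 → $195.55
Quarter 5: $195.55 +$7.00 interest = $202.55; pay $202.55 → $0.00
Balance reaches $0.00 in quarter 5.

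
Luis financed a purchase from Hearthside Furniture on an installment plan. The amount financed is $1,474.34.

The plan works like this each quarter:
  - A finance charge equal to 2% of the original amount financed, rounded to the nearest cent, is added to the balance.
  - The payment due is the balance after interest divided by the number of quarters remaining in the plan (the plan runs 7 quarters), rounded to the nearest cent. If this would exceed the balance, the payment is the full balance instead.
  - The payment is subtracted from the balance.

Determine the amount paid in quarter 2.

Quarter 1: $1,474.34 +$29.49 interest = $1,503.83; pay $214.83 → $1,289.00
Quarter 2: $1,289.00 +$29.49 interest = $1,318.49; pay $219.75 → $1,098.74

$219.75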